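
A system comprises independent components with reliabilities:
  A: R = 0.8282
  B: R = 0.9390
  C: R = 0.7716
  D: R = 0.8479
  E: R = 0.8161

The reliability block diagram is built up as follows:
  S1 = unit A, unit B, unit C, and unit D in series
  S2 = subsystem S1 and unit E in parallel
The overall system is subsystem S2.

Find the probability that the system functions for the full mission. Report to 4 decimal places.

Series (A, B, C, and D): 0.828200 × 0.939000 × 0.771600 × 0.847900 = 0.508789
Parallel ([0.508789] and E): 1 − (1 − 0.508789)(1 − 0.816100) = 0.9097

0.9097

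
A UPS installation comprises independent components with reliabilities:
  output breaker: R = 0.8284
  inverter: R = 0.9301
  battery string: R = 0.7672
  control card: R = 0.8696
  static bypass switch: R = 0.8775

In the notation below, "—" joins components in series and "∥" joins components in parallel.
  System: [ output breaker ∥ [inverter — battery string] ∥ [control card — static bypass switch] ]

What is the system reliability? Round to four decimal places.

0.9884

Series (inverter and battery string): 0.930100 × 0.767200 = 0.713573
Series (control card and static bypass switch): 0.869600 × 0.877500 = 0.763074
Parallel (output breaker, [0.713573], and [0.763074]): 1 − (1 − 0.828400)(1 − 0.713573)(1 − 0.763074) = 0.9884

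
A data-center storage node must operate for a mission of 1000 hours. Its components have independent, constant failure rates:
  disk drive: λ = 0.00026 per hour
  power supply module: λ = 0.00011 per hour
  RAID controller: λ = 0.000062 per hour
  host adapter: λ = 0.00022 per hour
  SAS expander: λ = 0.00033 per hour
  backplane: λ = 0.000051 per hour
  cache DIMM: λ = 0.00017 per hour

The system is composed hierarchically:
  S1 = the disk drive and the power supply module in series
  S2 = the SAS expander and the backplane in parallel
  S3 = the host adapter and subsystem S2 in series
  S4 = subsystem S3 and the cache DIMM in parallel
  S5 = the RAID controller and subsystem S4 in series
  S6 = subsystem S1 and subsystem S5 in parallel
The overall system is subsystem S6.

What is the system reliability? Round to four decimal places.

0.9719

R(disk drive) = exp(−0.00026 × 1000) = 0.771052
R(power supply module) = exp(−0.00011 × 1000) = 0.895834
R(RAID controller) = exp(−0.000062 × 1000) = 0.939883
R(host adapter) = exp(−0.00022 × 1000) = 0.802519
R(SAS expander) = exp(−0.00033 × 1000) = 0.718924
R(backplane) = exp(−0.000051 × 1000) = 0.950279
R(cache DIMM) = exp(−0.00017 × 1000) = 0.843665
Series (disk drive and power supply module): 0.771052 × 0.895834 = 0.690735
Parallel (SAS expander and backplane): 1 − (1 − 0.718924)(1 − 0.950279) = 0.986025
Series (host adapter and [0.986025]): 0.802519 × 0.986025 = 0.791304
Parallel ([0.791304] and cache DIMM): 1 − (1 − 0.791304)(1 − 0.843665) = 0.967374
Series (RAID controller and [0.967374]): 0.939883 × 0.967374 = 0.909218
Parallel ([0.690735] and [0.909218]): 1 − (1 − 0.690735)(1 − 0.909218) = 0.9719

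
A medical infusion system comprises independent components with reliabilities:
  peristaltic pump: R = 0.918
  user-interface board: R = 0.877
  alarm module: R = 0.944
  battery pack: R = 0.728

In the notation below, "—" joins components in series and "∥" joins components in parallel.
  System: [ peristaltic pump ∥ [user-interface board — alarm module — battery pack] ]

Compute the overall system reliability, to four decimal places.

Series (user-interface board, alarm module, and battery pack): 0.877000 × 0.944000 × 0.728000 = 0.602702
Parallel (peristaltic pump and [0.602702]): 1 − (1 − 0.918000)(1 − 0.602702) = 0.9674

0.9674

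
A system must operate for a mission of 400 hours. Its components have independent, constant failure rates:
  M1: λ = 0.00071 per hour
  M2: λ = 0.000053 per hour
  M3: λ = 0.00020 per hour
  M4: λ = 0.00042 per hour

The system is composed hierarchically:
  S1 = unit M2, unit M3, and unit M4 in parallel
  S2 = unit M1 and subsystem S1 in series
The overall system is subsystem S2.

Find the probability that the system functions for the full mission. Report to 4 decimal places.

R(M1) = exp(−0.00071 × 400) = 0.752767
R(M2) = exp(−0.000053 × 400) = 0.979023
R(M3) = exp(−0.00020 × 400) = 0.923116
R(M4) = exp(−0.00042 × 400) = 0.845354
Parallel (M2, M3, and M4): 1 − (1 − 0.979023)(1 − 0.923116)(1 − 0.845354) = 0.999751
Series (M1 and [0.999751]): 0.752767 × 0.999751 = 0.7526

0.7526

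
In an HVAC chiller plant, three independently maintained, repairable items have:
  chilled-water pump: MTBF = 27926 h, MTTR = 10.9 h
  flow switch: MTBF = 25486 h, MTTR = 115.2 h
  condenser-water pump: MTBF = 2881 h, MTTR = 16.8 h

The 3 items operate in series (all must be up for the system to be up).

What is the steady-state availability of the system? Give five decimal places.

0.98934

A(chilled-water pump) = MTBF/(MTBF+MTTR) = 27926/(27926+10.9) = 0.999610
A(flow switch) = MTBF/(MTBF+MTTR) = 25486/(25486+115.2) = 0.995500
A(condenser-water pump) = MTBF/(MTBF+MTTR) = 2881/(2881+16.8) = 0.994202
Series availability: 0.999610 × 0.995500 × 0.994202 = 0.98934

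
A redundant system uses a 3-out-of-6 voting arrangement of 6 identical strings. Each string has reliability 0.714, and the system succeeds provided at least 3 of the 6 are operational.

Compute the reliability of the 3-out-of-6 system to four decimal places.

R = Σ_{i=3}^{6} C(6,i) p^i (1−p)^{6−i} with p = 0.714
C(6,3)·0.714^3·0.286^3 = 0.170303
C(6,4)·0.714^4·0.286^2 = 0.318872
C(6,5)·0.714^5·0.286^1 = 0.318426
C(6,6)·0.714^6·0.286^0 = 0.132492
Sum = 0.9401

0.9401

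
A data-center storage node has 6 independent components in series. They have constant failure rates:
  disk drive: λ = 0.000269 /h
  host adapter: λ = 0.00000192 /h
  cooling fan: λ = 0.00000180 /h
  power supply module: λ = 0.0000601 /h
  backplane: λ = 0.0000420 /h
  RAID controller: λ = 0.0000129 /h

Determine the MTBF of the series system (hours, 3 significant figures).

2580

Series of exponential components: λ_sys = Σ λ_i
λ_sys = 0.000269 + 0.00000192 + 0.00000180 + 0.0000601 + 0.0000420 + 0.0000129 = 3.8772e-04 /h
MTBF = 1 / λ_sys = 2580 h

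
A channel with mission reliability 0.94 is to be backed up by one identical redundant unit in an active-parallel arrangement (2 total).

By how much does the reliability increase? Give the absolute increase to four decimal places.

R_before = 0.94
R_after = 1 − (1 − 0.94)^2 = 0.9964
ΔR = 0.9964 − 0.94 = 0.0564

0.0564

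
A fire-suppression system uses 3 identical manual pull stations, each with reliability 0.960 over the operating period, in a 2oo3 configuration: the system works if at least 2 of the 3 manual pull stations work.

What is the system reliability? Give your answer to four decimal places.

R = Σ_{i=2}^{3} C(3,i) p^i (1−p)^{3−i} with p = 0.960
C(3,2)·0.960^2·0.040^1 = 0.110592
C(3,3)·0.960^3·0.040^0 = 0.884736
Sum = 0.9953

0.9953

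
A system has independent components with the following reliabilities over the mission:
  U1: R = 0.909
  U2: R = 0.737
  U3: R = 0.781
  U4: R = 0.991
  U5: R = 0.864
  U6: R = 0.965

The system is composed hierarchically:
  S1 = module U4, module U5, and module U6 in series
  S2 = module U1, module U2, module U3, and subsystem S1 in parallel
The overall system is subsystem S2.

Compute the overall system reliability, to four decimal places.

0.9991

Series (U4, U5, and U6): 0.991000 × 0.864000 × 0.965000 = 0.826256
Parallel (U1, U2, U3, and [0.826256]): 1 − (1 − 0.909000)(1 − 0.737000)(1 − 0.781000)(1 − 0.826256) = 0.9991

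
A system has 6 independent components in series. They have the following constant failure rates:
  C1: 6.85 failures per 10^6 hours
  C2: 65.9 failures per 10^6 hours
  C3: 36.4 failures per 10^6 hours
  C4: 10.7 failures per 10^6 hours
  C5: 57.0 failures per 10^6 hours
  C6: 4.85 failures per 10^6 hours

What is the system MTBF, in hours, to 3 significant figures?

Series of exponential components: λ_sys = Σ λ_i
λ_sys = 0.00000685 + 0.0000659 + 0.0000364 + 0.0000107 + 0.0000570 + 0.00000485 = 1.8170e-04 /h
MTBF = 1 / λ_sys = 5500 h

5500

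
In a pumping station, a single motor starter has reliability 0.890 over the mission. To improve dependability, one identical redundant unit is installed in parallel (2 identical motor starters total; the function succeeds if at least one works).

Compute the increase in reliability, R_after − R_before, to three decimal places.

0.098

R_before = 0.890
R_after = 1 − (1 − 0.890)^2 = 0.988
ΔR = 0.988 − 0.890 = 0.098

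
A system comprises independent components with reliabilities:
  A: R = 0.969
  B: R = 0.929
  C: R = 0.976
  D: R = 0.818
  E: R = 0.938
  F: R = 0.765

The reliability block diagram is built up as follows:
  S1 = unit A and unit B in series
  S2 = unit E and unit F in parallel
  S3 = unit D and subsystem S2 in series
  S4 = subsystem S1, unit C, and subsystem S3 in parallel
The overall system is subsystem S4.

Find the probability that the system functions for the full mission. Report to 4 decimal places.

Series (A and B): 0.969000 × 0.929000 = 0.900201
Parallel (E and F): 1 − (1 − 0.938000)(1 − 0.765000) = 0.985430
Series (D and [0.985430]): 0.818000 × 0.985430 = 0.806082
Parallel ([0.900201], C, and [0.806082]): 1 − (1 − 0.900201)(1 − 0.976000)(1 − 0.806082) = 0.9995

0.9995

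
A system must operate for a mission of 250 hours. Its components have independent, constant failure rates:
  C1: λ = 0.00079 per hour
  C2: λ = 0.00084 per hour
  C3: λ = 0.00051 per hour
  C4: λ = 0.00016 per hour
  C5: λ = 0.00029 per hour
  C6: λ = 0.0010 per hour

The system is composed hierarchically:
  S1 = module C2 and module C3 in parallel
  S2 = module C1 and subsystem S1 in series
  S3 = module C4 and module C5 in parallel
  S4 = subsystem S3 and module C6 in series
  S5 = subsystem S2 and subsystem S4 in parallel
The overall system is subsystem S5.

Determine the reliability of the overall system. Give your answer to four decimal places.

R(C1) = exp(−0.00079 × 250) = 0.820780
R(C2) = exp(−0.00084 × 250) = 0.810584
R(C3) = exp(−0.00051 × 250) = 0.880293
R(C4) = exp(−0.00016 × 250) = 0.960789
R(C5) = exp(−0.00029 × 250) = 0.930066
R(C6) = exp(−0.0010 × 250) = 0.778801
Parallel (C2 and C3): 1 − (1 − 0.810584)(1 − 0.880293) = 0.977326
Series (C1 and [0.977326]): 0.820780 × 0.977326 = 0.802170
Parallel (C4 and C5): 1 − (1 − 0.960789)(1 − 0.930066) = 0.997258
Series ([0.997258] and C6): 0.997258 × 0.778801 = 0.776666
Parallel ([0.802170] and [0.776666]): 1 − (1 − 0.802170)(1 − 0.776666) = 0.9558

0.9558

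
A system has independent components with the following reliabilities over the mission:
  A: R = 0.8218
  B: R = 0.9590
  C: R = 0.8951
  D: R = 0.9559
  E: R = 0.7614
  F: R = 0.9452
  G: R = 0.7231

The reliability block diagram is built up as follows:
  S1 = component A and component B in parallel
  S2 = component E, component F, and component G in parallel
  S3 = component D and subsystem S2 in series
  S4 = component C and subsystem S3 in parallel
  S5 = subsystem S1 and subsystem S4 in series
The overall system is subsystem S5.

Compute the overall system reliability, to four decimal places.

0.9877

Parallel (A and B): 1 − (1 − 0.821800)(1 − 0.959000) = 0.992694
Parallel (E, F, and G): 1 − (1 − 0.761400)(1 − 0.945200)(1 − 0.723100) = 0.996379
Series (D and [0.996379]): 0.955900 × 0.996379 = 0.952439
Parallel (C and [0.952439]): 1 − (1 − 0.895100)(1 − 0.952439) = 0.995011
Series ([0.992694] and [0.995011]): 0.992694 × 0.995011 = 0.9877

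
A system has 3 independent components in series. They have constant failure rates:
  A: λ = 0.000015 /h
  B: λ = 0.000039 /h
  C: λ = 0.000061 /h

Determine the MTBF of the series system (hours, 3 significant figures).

Series of exponential components: λ_sys = Σ λ_i
λ_sys = 0.000015 + 0.000039 + 0.000061 = 1.1500e-04 /h
MTBF = 1 / λ_sys = 8700 h

8700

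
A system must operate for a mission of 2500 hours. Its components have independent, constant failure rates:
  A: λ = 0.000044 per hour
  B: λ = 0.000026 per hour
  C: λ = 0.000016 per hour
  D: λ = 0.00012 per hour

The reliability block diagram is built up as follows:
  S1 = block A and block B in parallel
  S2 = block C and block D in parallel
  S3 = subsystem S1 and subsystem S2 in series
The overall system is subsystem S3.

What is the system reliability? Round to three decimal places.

0.983

R(A) = exp(−0.000044 × 2500) = 0.89583
R(B) = exp(−0.000026 × 2500) = 0.93707
R(C) = exp(−0.000016 × 2500) = 0.96079
R(D) = exp(−0.00012 × 2500) = 0.74082
Parallel (A and B): 1 − (1 − 0.89583)(1 − 0.93707) = 0.99344
Parallel (C and D): 1 − (1 − 0.96079)(1 − 0.74082) = 0.98984
Series ([0.99344] and [0.98984]): 0.99344 × 0.98984 = 0.983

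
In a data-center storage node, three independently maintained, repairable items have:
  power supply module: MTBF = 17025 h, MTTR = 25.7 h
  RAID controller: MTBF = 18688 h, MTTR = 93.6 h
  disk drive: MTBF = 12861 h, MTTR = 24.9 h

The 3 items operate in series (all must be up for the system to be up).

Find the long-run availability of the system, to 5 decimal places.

0.99160

A(power supply module) = MTBF/(MTBF+MTTR) = 17025/(17025+25.7) = 0.998493
A(RAID controller) = MTBF/(MTBF+MTTR) = 18688/(18688+93.6) = 0.995016
A(disk drive) = MTBF/(MTBF+MTTR) = 12861/(12861+24.9) = 0.998068
Series availability: 0.998493 × 0.995016 × 0.998068 = 0.99160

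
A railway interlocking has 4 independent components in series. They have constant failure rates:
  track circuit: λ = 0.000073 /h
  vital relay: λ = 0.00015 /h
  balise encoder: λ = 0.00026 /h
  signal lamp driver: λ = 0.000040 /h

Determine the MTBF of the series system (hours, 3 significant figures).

Series of exponential components: λ_sys = Σ λ_i
λ_sys = 0.000073 + 0.00015 + 0.00026 + 0.000040 = 5.2300e-04 /h
MTBF = 1 / λ_sys = 1910 h

1910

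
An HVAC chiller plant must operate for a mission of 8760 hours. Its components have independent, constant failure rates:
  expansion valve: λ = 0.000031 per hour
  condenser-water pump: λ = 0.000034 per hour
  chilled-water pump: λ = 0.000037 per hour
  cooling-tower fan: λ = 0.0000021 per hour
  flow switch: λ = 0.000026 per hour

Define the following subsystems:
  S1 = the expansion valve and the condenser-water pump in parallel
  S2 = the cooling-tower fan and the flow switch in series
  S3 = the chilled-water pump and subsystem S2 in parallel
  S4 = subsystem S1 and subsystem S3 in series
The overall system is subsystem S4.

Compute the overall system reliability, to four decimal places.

R(expansion valve) = exp(−0.000031 × 8760) = 0.762190
R(condenser-water pump) = exp(−0.000034 × 8760) = 0.742420
R(chilled-water pump) = exp(−0.000037 × 8760) = 0.723163
R(cooling-tower fan) = exp(−0.0000021 × 8760) = 0.981772
R(flow switch) = exp(−0.000026 × 8760) = 0.796315
Parallel (expansion valve and condenser-water pump): 1 − (1 − 0.762190)(1 − 0.742420) = 0.938745
Series (cooling-tower fan and flow switch): 0.981772 × 0.796315 = 0.781800
Parallel (chilled-water pump and [0.781800]): 1 − (1 − 0.723163)(1 − 0.781800) = 0.939594
Series ([0.938745] and [0.939594]): 0.938745 × 0.939594 = 0.8820

0.8820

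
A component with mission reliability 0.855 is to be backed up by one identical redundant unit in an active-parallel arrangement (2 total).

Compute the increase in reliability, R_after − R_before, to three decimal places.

0.124

R_before = 0.855
R_after = 1 − (1 − 0.855)^2 = 0.979
ΔR = 0.979 − 0.855 = 0.124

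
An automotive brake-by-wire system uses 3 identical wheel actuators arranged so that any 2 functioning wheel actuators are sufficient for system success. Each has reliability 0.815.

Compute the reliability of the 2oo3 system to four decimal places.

0.9100

R = Σ_{i=2}^{3} C(3,i) p^i (1−p)^{3−i} with p = 0.815
C(3,2)·0.815^2·0.185^1 = 0.368645
C(3,3)·0.815^3·0.185^0 = 0.541343
Sum = 0.9100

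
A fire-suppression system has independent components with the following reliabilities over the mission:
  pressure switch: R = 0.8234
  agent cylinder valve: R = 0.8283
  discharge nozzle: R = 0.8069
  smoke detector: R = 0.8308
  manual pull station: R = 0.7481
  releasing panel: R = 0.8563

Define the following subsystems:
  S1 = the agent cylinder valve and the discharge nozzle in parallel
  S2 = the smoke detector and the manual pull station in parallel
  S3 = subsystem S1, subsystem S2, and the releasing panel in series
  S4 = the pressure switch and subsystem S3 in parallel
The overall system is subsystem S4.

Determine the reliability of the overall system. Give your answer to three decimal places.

0.963

Parallel (agent cylinder valve and discharge nozzle): 1 − (1 − 0.82830)(1 − 0.80690) = 0.96684
Parallel (smoke detector and manual pull station): 1 − (1 − 0.83080)(1 − 0.74810) = 0.95738
Series ([0.96684], [0.95738], and releasing panel): 0.96684 × 0.95738 × 0.85630 = 0.79262
Parallel (pressure switch and [0.79262]): 1 − (1 − 0.82340)(1 − 0.79262) = 0.963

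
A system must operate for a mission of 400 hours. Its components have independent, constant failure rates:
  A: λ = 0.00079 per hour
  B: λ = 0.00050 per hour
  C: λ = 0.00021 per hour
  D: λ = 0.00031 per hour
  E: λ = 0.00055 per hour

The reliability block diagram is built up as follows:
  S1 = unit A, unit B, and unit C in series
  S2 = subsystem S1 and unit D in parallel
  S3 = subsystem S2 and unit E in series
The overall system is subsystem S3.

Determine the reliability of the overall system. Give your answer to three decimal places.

R(A) = exp(−0.00079 × 400) = 0.72906
R(B) = exp(−0.00050 × 400) = 0.81873
R(C) = exp(−0.00021 × 400) = 0.91943
R(D) = exp(−0.00031 × 400) = 0.88338
R(E) = exp(−0.00055 × 400) = 0.80252
Series (A, B, and C): 0.72906 × 0.81873 × 0.91943 = 0.54881
Parallel ([0.54881] and D): 1 − (1 − 0.54881)(1 − 0.88338) = 0.94738
Series ([0.94738] and E): 0.94738 × 0.80252 = 0.760

0.760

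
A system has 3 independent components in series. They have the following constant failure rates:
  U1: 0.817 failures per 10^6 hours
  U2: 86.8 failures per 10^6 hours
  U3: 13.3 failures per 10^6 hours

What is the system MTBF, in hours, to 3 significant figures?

Series of exponential components: λ_sys = Σ λ_i
λ_sys = 0.000000817 + 0.0000868 + 0.0000133 = 1.0092e-04 /h
MTBF = 1 / λ_sys = 9910 h

9910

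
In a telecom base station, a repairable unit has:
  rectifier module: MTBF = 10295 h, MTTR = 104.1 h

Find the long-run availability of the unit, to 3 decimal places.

A(rectifier module) = MTBF/(MTBF+MTTR) = 10295/(10295+104.1) = 0.990

0.990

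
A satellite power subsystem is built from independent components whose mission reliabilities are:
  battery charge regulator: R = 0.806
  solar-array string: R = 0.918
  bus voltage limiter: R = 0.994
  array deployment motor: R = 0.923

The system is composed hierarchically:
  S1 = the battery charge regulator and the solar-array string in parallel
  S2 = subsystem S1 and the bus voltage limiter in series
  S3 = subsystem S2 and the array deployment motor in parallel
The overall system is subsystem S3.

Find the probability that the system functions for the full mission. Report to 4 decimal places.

Parallel (battery charge regulator and solar-array string): 1 − (1 − 0.806000)(1 − 0.918000) = 0.984092
Series ([0.984092] and bus voltage limiter): 0.984092 × 0.994000 = 0.978187
Parallel ([0.978187] and array deployment motor): 1 − (1 − 0.978187)(1 − 0.923000) = 0.9983

0.9983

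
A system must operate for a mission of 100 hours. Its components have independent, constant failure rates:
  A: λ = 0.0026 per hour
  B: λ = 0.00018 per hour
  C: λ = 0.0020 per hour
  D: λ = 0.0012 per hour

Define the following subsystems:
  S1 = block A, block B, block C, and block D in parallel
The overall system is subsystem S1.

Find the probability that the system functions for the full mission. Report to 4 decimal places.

0.9999

R(A) = exp(−0.0026 × 100) = 0.771052
R(B) = exp(−0.00018 × 100) = 0.982161
R(C) = exp(−0.0020 × 100) = 0.818731
R(D) = exp(−0.0012 × 100) = 0.886920
Parallel (A, B, C, and D): 1 − (1 − 0.771052)(1 − 0.982161)(1 − 0.818731)(1 − 0.886920) = 0.9999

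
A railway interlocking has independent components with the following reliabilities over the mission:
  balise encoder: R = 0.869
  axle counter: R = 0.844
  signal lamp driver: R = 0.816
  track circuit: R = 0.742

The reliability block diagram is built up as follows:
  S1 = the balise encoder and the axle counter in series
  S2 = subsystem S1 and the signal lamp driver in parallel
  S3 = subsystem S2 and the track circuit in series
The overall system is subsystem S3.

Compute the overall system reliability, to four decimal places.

0.7056

Series (balise encoder and axle counter): 0.869000 × 0.844000 = 0.733436
Parallel ([0.733436] and signal lamp driver): 1 − (1 − 0.733436)(1 − 0.816000) = 0.950952
Series ([0.950952] and track circuit): 0.950952 × 0.742000 = 0.7056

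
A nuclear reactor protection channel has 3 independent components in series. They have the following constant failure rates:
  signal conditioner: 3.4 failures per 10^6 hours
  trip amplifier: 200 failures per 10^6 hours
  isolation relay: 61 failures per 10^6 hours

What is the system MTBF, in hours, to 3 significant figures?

Series of exponential components: λ_sys = Σ λ_i
λ_sys = 0.0000034 + 0.00020 + 0.000061 = 2.6440e-04 /h
MTBF = 1 / λ_sys = 3780 h

3780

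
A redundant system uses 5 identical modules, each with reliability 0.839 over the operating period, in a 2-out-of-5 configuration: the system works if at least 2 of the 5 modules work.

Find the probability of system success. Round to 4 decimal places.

R = Σ_{i=2}^{5} C(5,i) p^i (1−p)^{5−i} with p = 0.839
C(5,2)·0.839^2·0.161^3 = 0.029377
C(5,3)·0.839^3·0.161^2 = 0.153087
C(5,4)·0.839^4·0.161^1 = 0.398881
C(5,5)·0.839^5·0.161^0 = 0.415729
Sum = 0.9971

0.9971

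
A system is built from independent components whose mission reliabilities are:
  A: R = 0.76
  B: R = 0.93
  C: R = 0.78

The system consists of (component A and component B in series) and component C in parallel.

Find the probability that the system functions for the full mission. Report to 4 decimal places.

0.9355

Series (A and B): 0.760000 × 0.930000 = 0.706800
Parallel ([0.706800] and C): 1 − (1 − 0.706800)(1 − 0.780000) = 0.9355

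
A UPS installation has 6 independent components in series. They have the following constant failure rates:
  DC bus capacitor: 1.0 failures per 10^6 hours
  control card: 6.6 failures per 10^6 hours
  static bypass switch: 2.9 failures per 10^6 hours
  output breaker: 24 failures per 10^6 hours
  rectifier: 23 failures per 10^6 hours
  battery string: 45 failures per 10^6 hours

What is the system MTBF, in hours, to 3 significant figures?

Series of exponential components: λ_sys = Σ λ_i
λ_sys = 0.0000010 + 0.0000066 + 0.0000029 + 0.000024 + 0.000023 + 0.000045 = 1.0250e-04 /h
MTBF = 1 / λ_sys = 9760 h

9760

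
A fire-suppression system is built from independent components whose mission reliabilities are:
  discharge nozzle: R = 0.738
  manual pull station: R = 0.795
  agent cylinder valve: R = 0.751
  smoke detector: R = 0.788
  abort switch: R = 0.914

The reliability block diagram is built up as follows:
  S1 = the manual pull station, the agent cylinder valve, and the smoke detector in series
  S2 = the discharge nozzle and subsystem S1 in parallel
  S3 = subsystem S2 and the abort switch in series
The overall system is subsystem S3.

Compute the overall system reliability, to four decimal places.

0.7872

Series (manual pull station, agent cylinder valve, and smoke detector): 0.795000 × 0.751000 × 0.788000 = 0.470471
Parallel (discharge nozzle and [0.470471]): 1 − (1 − 0.738000)(1 − 0.470471) = 0.861263
Series ([0.861263] and abort switch): 0.861263 × 0.914000 = 0.7872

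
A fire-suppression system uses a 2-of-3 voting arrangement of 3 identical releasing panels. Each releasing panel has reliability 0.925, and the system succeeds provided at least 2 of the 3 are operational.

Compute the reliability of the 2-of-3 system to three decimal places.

R = Σ_{i=2}^{3} C(3,i) p^i (1−p)^{3−i} with p = 0.925
C(3,2)·0.925^2·0.075^1 = 0.19252
C(3,3)·0.925^3·0.075^0 = 0.79145
Sum = 0.984

0.984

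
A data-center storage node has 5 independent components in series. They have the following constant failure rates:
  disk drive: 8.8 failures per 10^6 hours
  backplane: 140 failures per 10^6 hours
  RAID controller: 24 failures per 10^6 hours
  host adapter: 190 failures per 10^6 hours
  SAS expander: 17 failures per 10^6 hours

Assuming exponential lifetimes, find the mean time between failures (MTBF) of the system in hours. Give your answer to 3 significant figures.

Series of exponential components: λ_sys = Σ λ_i
λ_sys = 0.0000088 + 0.00014 + 0.000024 + 0.00019 + 0.000017 = 3.7980e-04 /h
MTBF = 1 / λ_sys = 2630 h

2630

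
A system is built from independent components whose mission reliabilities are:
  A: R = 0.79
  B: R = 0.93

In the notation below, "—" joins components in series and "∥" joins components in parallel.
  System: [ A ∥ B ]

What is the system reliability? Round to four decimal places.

0.9853

Parallel (A and B): 1 − (1 − 0.790000)(1 − 0.930000) = 0.9853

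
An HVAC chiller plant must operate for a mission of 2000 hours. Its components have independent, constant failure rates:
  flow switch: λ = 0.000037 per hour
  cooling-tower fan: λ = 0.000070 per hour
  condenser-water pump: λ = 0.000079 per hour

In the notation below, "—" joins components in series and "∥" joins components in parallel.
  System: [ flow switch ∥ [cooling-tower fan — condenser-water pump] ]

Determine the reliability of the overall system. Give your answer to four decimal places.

R(flow switch) = exp(−0.000037 × 2000) = 0.928672
R(cooling-tower fan) = exp(−0.000070 × 2000) = 0.869358
R(condenser-water pump) = exp(−0.000079 × 2000) = 0.853850
Series (cooling-tower fan and condenser-water pump): 0.869358 × 0.853850 = 0.742301
Parallel (flow switch and [0.742301]): 1 − (1 − 0.928672)(1 − 0.742301) = 0.9816

0.9816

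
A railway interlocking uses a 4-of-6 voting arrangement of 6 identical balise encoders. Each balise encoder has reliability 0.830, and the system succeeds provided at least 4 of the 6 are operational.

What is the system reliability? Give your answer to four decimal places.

R = Σ_{i=4}^{6} C(6,i) p^i (1−p)^{6−i} with p = 0.830
C(6,4)·0.830^4·0.170^2 = 0.205732
C(6,5)·0.830^5·0.170^1 = 0.401782
C(6,6)·0.830^6·0.170^0 = 0.326940
Sum = 0.9345

0.9345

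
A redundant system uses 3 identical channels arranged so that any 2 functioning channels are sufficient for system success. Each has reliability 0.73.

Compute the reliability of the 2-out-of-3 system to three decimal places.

0.821

R = Σ_{i=2}^{3} C(3,i) p^i (1−p)^{3−i} with p = 0.73
C(3,2)·0.73^2·0.27^1 = 0.43165
C(3,3)·0.73^3·0.27^0 = 0.38902
Sum = 0.821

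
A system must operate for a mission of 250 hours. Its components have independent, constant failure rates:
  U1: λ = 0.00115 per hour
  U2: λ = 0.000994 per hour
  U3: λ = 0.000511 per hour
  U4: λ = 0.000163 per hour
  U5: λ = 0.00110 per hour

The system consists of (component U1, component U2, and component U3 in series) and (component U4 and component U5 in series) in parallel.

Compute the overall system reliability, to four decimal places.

R(U1) = exp(−0.00115 × 250) = 0.750137
R(U2) = exp(−0.000994 × 250) = 0.779970
R(U3) = exp(−0.000511 × 250) = 0.880073
R(U4) = exp(−0.000163 × 250) = 0.960069
R(U5) = exp(−0.00110 × 250) = 0.759572
Series (U1, U2, and U3): 0.750137 × 0.779970 × 0.880073 = 0.514917
Series (U4 and U5): 0.960069 × 0.759572 = 0.729242
Parallel ([0.514917] and [0.729242]): 1 − (1 − 0.514917)(1 − 0.729242) = 0.8687

0.8687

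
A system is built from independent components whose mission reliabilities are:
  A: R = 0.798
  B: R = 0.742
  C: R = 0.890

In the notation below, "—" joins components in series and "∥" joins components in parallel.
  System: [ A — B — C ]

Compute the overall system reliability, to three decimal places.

0.527

Series (A, B, and C): 0.79800 × 0.74200 × 0.89000 = 0.527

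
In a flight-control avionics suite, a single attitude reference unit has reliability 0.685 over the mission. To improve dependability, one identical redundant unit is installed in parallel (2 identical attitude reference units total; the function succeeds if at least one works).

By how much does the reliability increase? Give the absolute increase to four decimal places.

0.2158

R_before = 0.685
R_after = 1 − (1 − 0.685)^2 = 0.9008
ΔR = 0.9008 − 0.685 = 0.2158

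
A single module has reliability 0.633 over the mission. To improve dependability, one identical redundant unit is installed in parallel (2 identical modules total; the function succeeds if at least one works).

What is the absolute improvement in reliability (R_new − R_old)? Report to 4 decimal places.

0.2323

R_before = 0.633
R_after = 1 − (1 − 0.633)^2 = 0.8653
ΔR = 0.8653 − 0.633 = 0.2323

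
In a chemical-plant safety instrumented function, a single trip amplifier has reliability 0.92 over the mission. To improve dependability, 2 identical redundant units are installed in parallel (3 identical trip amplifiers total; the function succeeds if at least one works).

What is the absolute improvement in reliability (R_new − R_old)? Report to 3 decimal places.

0.079

R_before = 0.92
R_after = 1 − (1 − 0.92)^3 = 0.999
ΔR = 0.999 − 0.92 = 0.079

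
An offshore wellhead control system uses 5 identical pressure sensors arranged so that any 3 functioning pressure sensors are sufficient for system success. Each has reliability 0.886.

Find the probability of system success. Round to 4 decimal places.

0.9876

R = Σ_{i=3}^{5} C(5,i) p^i (1−p)^{5−i} with p = 0.886
C(5,3)·0.886^3·0.114^2 = 0.090388
C(5,4)·0.886^4·0.114^1 = 0.351245
C(5,5)·0.886^5·0.114^0 = 0.545970
Sum = 0.9876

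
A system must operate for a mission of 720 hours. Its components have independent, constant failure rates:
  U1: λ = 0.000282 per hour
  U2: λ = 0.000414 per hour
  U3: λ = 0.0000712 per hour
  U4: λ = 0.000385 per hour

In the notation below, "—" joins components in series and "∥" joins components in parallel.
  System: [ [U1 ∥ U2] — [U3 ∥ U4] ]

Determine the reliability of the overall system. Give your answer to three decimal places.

0.941

R(U1) = exp(−0.000282 × 720) = 0.81625
R(U2) = exp(−0.000414 × 720) = 0.74224
R(U3) = exp(−0.0000712 × 720) = 0.95003
R(U4) = exp(−0.000385 × 720) = 0.75790
Parallel (U1 and U2): 1 − (1 − 0.81625)(1 − 0.74224) = 0.95264
Parallel (U3 and U4): 1 − (1 − 0.95003)(1 − 0.75790) = 0.98790
Series ([0.95264] and [0.98790]): 0.95264 × 0.98790 = 0.941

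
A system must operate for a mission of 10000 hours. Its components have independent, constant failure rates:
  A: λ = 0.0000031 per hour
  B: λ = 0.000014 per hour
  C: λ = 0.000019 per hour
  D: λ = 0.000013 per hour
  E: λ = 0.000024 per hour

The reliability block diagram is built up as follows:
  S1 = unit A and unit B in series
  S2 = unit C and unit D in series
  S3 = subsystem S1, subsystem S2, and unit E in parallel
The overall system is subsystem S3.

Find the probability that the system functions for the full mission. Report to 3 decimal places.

0.991

R(A) = exp(−0.0000031 × 10000) = 0.96948
R(B) = exp(−0.000014 × 10000) = 0.86936
R(C) = exp(−0.000019 × 10000) = 0.82696
R(D) = exp(−0.000013 × 10000) = 0.87810
R(E) = exp(−0.000024 × 10000) = 0.78663
Series (A and B): 0.96948 × 0.86936 = 0.84283
Series (C and D): 0.82696 × 0.87810 = 0.72615
Parallel ([0.84283], [0.72615], and E): 1 − (1 − 0.84283)(1 − 0.72615)(1 − 0.78663) = 0.991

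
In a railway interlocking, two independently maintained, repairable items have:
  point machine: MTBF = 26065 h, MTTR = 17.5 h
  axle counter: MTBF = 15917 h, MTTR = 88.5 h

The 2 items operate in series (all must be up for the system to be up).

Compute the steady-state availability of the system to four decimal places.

A(point machine) = MTBF/(MTBF+MTTR) = 26065/(26065+17.5) = 0.999329
A(axle counter) = MTBF/(MTBF+MTTR) = 15917/(15917+88.5) = 0.994471
Series availability: 0.999329 × 0.994471 = 0.9938

0.9938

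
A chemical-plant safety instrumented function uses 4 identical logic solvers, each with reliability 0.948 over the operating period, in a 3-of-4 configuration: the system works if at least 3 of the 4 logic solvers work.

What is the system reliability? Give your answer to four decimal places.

0.9849

R = Σ_{i=3}^{4} C(4,i) p^i (1−p)^{4−i} with p = 0.948
C(4,3)·0.948^3·0.052^1 = 0.177210
C(4,4)·0.948^4·0.052^0 = 0.807669
Sum = 0.9849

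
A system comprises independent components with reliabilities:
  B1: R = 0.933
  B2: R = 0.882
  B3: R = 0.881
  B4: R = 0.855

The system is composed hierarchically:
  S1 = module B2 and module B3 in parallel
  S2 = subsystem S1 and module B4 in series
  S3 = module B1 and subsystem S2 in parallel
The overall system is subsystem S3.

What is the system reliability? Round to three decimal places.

0.989

Parallel (B2 and B3): 1 − (1 − 0.88200)(1 − 0.88100) = 0.98596
Series ([0.98596] and B4): 0.98596 × 0.85500 = 0.84300
Parallel (B1 and [0.84300]): 1 − (1 − 0.93300)(1 − 0.84300) = 0.989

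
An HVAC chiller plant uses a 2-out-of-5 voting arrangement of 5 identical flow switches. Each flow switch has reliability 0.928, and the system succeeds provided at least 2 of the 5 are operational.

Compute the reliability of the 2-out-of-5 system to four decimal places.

R = Σ_{i=2}^{5} C(5,i) p^i (1−p)^{5−i} with p = 0.928
C(5,2)·0.928^2·0.072^3 = 0.003214
C(5,3)·0.928^3·0.072^2 = 0.041429
C(5,4)·0.928^4·0.072^1 = 0.266990
C(5,5)·0.928^5·0.072^0 = 0.688240
Sum = 0.9999

0.9999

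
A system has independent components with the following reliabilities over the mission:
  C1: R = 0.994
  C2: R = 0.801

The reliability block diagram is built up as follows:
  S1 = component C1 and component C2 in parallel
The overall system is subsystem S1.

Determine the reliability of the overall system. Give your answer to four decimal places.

0.9988

Parallel (C1 and C2): 1 − (1 − 0.994000)(1 − 0.801000) = 0.9988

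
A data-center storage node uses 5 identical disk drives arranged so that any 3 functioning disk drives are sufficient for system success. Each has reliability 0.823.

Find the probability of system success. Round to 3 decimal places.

R = Σ_{i=3}^{5} C(5,i) p^i (1−p)^{5−i} with p = 0.823
C(5,3)·0.823^3·0.177^2 = 0.17464
C(5,4)·0.823^4·0.177^1 = 0.40602
C(5,5)·0.823^5·0.177^0 = 0.37757
Sum = 0.958

0.958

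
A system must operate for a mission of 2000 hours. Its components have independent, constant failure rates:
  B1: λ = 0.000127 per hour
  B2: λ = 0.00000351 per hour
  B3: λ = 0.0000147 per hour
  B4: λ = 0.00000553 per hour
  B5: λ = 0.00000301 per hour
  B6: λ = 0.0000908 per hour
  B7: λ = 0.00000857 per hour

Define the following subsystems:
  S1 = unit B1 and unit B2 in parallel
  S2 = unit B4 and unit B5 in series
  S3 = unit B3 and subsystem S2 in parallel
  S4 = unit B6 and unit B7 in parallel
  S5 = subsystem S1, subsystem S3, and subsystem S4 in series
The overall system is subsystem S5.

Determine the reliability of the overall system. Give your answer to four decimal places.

0.9951

R(B1) = exp(−0.000127 × 2000) = 0.775692
R(B2) = exp(−0.00000351 × 2000) = 0.993005
R(B3) = exp(−0.0000147 × 2000) = 0.971028
R(B4) = exp(−0.00000553 × 2000) = 0.989001
R(B5) = exp(−0.00000301 × 2000) = 0.993998
R(B6) = exp(−0.0000908 × 2000) = 0.833935
R(B7) = exp(−0.00000857 × 2000) = 0.983006
Parallel (B1 and B2): 1 − (1 − 0.775692)(1 − 0.993005) = 0.998431
Series (B4 and B5): 0.989001 × 0.993998 = 0.983065
Parallel (B3 and [0.983065]): 1 − (1 − 0.971028)(1 − 0.983065) = 0.999509
Parallel (B6 and B7): 1 − (1 − 0.833935)(1 − 0.983006) = 0.997178
Series ([0.998431], [0.999509], and [0.997178]): 0.998431 × 0.999509 × 0.997178 = 0.9951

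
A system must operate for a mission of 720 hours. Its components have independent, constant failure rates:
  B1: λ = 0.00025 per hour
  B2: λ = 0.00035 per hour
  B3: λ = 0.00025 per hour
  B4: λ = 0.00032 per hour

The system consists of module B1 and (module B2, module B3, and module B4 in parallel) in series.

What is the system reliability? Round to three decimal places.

0.829

R(B1) = exp(−0.00025 × 720) = 0.83527
R(B2) = exp(−0.00035 × 720) = 0.77724
R(B3) = exp(−0.00025 × 720) = 0.83527
R(B4) = exp(−0.00032 × 720) = 0.79422
Parallel (B2, B3, and B4): 1 − (1 − 0.77724)(1 − 0.83527)(1 − 0.79422) = 0.99245
Series (B1 and [0.99245]): 0.83527 × 0.99245 = 0.829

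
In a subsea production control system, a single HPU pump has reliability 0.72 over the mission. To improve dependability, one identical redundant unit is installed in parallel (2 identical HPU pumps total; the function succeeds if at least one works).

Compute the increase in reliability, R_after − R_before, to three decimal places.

0.202

R_before = 0.72
R_after = 1 − (1 − 0.72)^2 = 0.922
ΔR = 0.922 − 0.72 = 0.202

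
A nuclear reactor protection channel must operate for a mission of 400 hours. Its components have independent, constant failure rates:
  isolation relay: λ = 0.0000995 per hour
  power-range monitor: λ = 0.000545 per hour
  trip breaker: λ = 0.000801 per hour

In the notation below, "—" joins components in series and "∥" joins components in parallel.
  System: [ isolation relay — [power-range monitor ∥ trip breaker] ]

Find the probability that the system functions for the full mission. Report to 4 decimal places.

0.9094

R(isolation relay) = exp(−0.0000995 × 400) = 0.960982
R(power-range monitor) = exp(−0.000545 × 400) = 0.804125
R(trip breaker) = exp(−0.000801 × 400) = 0.725859
Parallel (power-range monitor and trip breaker): 1 − (1 − 0.804125)(1 − 0.725859) = 0.946303
Series (isolation relay and [0.946303]): 0.960982 × 0.946303 = 0.9094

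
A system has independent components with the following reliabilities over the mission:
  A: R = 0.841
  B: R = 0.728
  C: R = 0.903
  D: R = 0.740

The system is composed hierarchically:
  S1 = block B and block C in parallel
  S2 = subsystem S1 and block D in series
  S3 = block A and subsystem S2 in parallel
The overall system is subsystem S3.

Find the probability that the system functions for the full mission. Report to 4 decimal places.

0.9556

Parallel (B and C): 1 − (1 − 0.728000)(1 − 0.903000) = 0.973616
Series ([0.973616] and D): 0.973616 × 0.740000 = 0.720476
Parallel (A and [0.720476]): 1 − (1 − 0.841000)(1 − 0.720476) = 0.9556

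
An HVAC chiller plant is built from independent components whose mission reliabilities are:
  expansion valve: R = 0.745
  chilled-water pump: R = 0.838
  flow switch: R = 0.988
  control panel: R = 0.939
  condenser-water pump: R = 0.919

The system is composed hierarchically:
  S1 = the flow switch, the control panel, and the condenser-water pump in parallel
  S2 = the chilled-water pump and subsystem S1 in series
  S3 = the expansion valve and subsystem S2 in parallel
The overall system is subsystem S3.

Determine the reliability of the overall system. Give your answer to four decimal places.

Parallel (flow switch, control panel, and condenser-water pump): 1 − (1 − 0.988000)(1 − 0.939000)(1 − 0.919000) = 0.999941
Series (chilled-water pump and [0.999941]): 0.838000 × 0.999941 = 0.837951
Parallel (expansion valve and [0.837951]): 1 − (1 − 0.745000)(1 − 0.837951) = 0.9587

0.9587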